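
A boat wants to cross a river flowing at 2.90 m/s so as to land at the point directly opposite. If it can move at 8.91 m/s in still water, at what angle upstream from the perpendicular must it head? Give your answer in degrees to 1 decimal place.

To cancel the current, the upstream component of the boat's velocity must equal the flow: 8.91 sin θ = 2.90.
sin θ = 2.90 / 8.91 = 0.3255.
θ = arcsin(0.3255) = 18.994°.

19.0°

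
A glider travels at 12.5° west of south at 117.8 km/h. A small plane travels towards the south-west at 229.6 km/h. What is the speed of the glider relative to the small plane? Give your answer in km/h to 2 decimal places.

Taking east as x and north as y: glider velocity = (-25.497, -115.008) km/h; small plane velocity = (-162.352, -162.352) km/h.
Velocity of glider relative to small plane = (-25.497, -115.008) − (-162.352, -162.352) = (136.855, 47.344) km/h.
Magnitude = |(136.855, 47.344)| = 144.813 km/h.

144.81 km/h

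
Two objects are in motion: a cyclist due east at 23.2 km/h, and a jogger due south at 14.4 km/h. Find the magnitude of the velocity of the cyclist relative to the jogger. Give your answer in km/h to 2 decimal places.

Taking east as x and north as y: cyclist velocity = (23.200, 0.000) km/h; jogger velocity = (0.000, -14.400) km/h.
Velocity of cyclist relative to jogger = (23.200, 0.000) − (0.000, -14.400) = (23.200, 14.400) km/h.
Magnitude = |(23.200, 14.400)| = 27.306 km/h.

27.31 km/h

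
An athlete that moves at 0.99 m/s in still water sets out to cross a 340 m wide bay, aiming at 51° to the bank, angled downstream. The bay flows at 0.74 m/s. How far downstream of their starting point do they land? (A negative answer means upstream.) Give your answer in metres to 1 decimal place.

Perpendicular speed = 0.769 m/s; crossing time = 340 / 0.769 = 441.917 s.
Net downstream speed = 1.363 m/s.
Drift = 1.363 × 441.917 = 602.345 m (downstream).

602.3 m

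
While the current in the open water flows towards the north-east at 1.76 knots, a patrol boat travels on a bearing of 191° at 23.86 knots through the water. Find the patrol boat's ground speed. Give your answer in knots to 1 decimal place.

22.4 knots

Taking east as x and north as y: velocity relative to the water = (-4.553, -23.422) knots; the water relative to ground = (1.245, 1.245) knots.
Velocity relative to ground = (-4.553, -23.422) + (1.245, 1.245) = (-3.308, -22.177) knots.
Speed = |(-3.308, -22.177)| = 22.423 knots.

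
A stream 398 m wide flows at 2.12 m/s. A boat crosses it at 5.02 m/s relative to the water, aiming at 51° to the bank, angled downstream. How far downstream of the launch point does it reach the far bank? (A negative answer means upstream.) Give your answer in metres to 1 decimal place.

538.6 m

Perpendicular speed = 3.901 m/s; crossing time = 398 / 3.901 = 102.018 s.
Net downstream speed = 5.279 m/s.
Drift = 5.279 × 102.018 = 538.572 m (downstream).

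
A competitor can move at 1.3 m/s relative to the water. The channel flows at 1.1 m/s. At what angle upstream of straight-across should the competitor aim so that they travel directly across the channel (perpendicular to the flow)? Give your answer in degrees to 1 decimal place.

57.8°

To cancel the current, the upstream component of the competitor's velocity must equal the flow: 1.3 sin θ = 1.1.
sin θ = 1.1 / 1.3 = 0.8462.
θ = arcsin(0.8462) = 57.796°.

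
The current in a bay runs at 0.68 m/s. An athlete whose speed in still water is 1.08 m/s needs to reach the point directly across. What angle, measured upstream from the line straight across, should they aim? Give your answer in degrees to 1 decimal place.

39.0°

To cancel the current, the upstream component of the athlete's velocity must equal the flow: 1.08 sin θ = 0.68.
sin θ = 0.68 / 1.08 = 0.6296.
θ = arcsin(0.6296) = 39.023°.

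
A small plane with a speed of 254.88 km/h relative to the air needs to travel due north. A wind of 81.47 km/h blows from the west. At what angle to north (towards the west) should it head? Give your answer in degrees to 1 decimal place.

18.6°

The wind pushes perpendicular to the desired track; the heading must have a component into the wind equal to 81.47 km/h: 254.88 sin θ = 81.47.
sin θ = 0.3196, so θ = 18.641°.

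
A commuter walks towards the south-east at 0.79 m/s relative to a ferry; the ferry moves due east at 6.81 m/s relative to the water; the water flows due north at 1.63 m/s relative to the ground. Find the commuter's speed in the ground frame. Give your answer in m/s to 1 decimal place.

7.4 m/s

In east/north components (m/s): commuter relative to ferry = (0.559, -0.559); ferry relative to water = (6.810, 0.000); water relative to ground = (0.000, 1.630).
Sum = (7.369, 1.071) m/s.
Speed = |(7.369, 1.071)| = 7.446 m/s.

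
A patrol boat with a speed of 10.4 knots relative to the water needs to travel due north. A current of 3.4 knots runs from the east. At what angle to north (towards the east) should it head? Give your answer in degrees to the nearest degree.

The current pushes perpendicular to the desired track; the heading must have a component into the current equal to 3.4 knots: 10.4 sin θ = 3.4.
sin θ = 0.3269, so θ = 19.082°.

19°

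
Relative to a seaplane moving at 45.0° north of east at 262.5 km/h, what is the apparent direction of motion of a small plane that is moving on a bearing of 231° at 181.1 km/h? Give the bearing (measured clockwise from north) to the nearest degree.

227°

Taking east as x and north as y: small plane velocity = (-140.741, -113.970) km/h; seaplane velocity = (185.616, 185.616) km/h.
Velocity of small plane relative to seaplane = (-140.741, -113.970) − (185.616, 185.616) = (-326.357, -299.585) km/h.
Bearing = atan2(-326.36, -299.59) = 227.45° clockwise from north.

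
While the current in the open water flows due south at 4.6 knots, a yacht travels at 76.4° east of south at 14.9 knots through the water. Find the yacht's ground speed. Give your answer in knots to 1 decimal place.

16.6 knots

Taking east as x and north as y: velocity relative to the water = (14.482, -3.504) knots; the water relative to ground = (0.000, -4.600) knots.
Velocity relative to ground = (14.482, -3.504) + (0.000, -4.600) = (14.482, -8.104) knots.
Speed = |(14.482, -8.104)| = 16.595 knots.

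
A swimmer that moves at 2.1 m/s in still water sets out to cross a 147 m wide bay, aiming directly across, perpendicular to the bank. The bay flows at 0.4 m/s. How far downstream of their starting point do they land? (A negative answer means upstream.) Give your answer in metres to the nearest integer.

28 m

Perpendicular speed = 2.100 m/s; crossing time = 147 / 2.100 = 70.000 s.
Net downstream speed = 0.400 m/s.
Drift = 0.400 × 70.000 = 28.000 m (downstream).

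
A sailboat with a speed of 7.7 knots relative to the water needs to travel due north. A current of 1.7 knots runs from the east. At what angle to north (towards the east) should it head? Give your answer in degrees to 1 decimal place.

The current pushes perpendicular to the desired track; the heading must have a component into the current equal to 1.7 knots: 7.7 sin θ = 1.7.
sin θ = 0.2208, so θ = 12.755°.

12.8°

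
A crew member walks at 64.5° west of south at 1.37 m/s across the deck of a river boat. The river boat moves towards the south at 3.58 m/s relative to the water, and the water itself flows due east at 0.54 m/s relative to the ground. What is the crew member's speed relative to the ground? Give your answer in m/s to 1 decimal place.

4.2 m/s

In east/north components (m/s): crew member relative to river boat = (-1.237, -0.590); river boat relative to water = (0.000, -3.580); water relative to ground = (0.540, 0.000).
Sum = (-0.697, -4.170) m/s.
Speed = |(-0.697, -4.170)| = 4.228 m/s.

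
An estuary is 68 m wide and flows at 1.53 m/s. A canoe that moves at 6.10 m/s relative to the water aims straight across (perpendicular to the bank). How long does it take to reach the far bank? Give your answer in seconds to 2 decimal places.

11.15 s

The component of the canoe's velocity perpendicular to the bank is 6.10 m/s.
The flow acts along the bank and has no component across it.
Time = 68 / 6.100 = 11.148 s.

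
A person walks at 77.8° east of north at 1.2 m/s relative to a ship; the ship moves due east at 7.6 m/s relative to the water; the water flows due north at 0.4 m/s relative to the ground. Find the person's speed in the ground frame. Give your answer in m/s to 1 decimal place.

8.8 m/s

In east/north components (m/s): person relative to ship = (1.173, 0.254); ship relative to water = (7.600, 0.000); water relative to ground = (0.000, 0.400).
Sum = (8.773, 0.654) m/s.
Speed = |(8.773, 0.654)| = 8.797 m/s.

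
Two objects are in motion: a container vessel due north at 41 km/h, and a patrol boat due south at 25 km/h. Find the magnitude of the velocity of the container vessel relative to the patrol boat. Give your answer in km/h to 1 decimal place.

66.0 km/h

Taking east as x and north as y: container vessel velocity = (0.000, 41.000) km/h; patrol boat velocity = (0.000, -25.000) km/h.
Velocity of container vessel relative to patrol boat = (0.000, 41.000) − (0.000, -25.000) = (0.000, 66.000) km/h.
Magnitude = |(0.000, 66.000)| = 66.000 km/h.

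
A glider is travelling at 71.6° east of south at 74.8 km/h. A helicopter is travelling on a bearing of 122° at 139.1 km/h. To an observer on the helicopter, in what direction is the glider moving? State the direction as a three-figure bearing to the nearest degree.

317°

Taking east as x and north as y: glider velocity = (70.976, -23.611) km/h; helicopter velocity = (117.963, -73.712) km/h.
Velocity of glider relative to helicopter = (70.976, -23.611) − (117.963, -73.712) = (-46.988, 50.101) km/h.
Bearing = atan2(-46.99, 50.10) = 316.84° clockwise from north.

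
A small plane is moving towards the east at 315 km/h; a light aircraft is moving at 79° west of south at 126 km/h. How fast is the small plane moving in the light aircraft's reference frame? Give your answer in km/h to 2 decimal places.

439.34 km/h

Taking east as x and north as y: small plane velocity = (315.000, 0.000) km/h; light aircraft velocity = (-123.685, -24.042) km/h.
Velocity of small plane relative to light aircraft = (315.000, 0.000) − (-123.685, -24.042) = (438.685, 24.042) km/h.
Magnitude = |(438.685, 24.042)| = 439.343 km/h.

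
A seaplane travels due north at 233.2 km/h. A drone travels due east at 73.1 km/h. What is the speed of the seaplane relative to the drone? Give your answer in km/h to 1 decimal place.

Taking east as x and north as y: seaplane velocity = (0.000, 233.200) km/h; drone velocity = (73.100, 0.000) km/h.
Velocity of seaplane relative to drone = (0.000, 233.200) − (73.100, 0.000) = (-73.100, 233.200) km/h.
Magnitude = |(-73.100, 233.200)| = 244.389 km/h.

244.4 km/h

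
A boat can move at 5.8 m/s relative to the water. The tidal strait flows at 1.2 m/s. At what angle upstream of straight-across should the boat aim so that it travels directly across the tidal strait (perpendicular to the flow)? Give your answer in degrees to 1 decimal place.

To cancel the current, the upstream component of the boat's velocity must equal the flow: 5.8 sin θ = 1.2.
sin θ = 1.2 / 5.8 = 0.2069.
θ = arcsin(0.2069) = 11.941°.

11.9°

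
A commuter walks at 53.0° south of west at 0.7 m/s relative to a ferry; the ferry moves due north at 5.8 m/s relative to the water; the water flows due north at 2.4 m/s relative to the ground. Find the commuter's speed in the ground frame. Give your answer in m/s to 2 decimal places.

In east/north components (m/s): commuter relative to ferry = (-0.421, -0.559); ferry relative to water = (0.000, 5.800); water relative to ground = (0.000, 2.400).
Sum = (-0.421, 7.641) m/s.
Speed = |(-0.421, 7.641)| = 7.653 m/s.

7.65 m/s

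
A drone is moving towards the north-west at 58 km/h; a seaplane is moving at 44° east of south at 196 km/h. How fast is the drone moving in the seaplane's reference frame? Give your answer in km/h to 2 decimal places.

Taking east as x and north as y: drone velocity = (-41.012, 41.012) km/h; seaplane velocity = (136.153, -140.991) km/h.
Velocity of drone relative to seaplane = (-41.012, 41.012) − (136.153, -140.991) = (-177.165, 182.003) km/h.
Magnitude = |(-177.165, 182.003)| = 253.993 km/h.

253.99 km/h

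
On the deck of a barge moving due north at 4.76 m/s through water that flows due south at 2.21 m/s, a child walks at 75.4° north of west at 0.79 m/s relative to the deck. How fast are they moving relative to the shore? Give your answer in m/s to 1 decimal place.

In east/north components (m/s): child relative to barge = (-0.199, 0.764); barge relative to water = (0.000, 4.760); water relative to ground = (0.000, -2.210).
Sum = (-0.199, 3.314) m/s.
Speed = |(-0.199, 3.314)| = 3.320 m/s.

3.3 m/s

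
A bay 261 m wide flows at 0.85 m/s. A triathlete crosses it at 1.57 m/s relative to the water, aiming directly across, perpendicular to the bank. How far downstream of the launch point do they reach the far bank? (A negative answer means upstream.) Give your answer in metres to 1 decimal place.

Perpendicular speed = 1.570 m/s; crossing time = 261 / 1.570 = 166.242 s.
Net downstream speed = 0.850 m/s.
Drift = 0.850 × 166.242 = 141.306 m (downstream).

141.3 m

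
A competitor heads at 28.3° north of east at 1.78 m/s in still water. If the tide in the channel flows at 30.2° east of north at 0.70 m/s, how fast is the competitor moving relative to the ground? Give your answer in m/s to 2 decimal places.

Taking east as x and north as y: velocity relative to the water = (1.567, 0.844) m/s; the water relative to ground = (0.352, 0.605) m/s.
Velocity relative to ground = (1.567, 0.844) + (0.352, 0.605) = (1.919, 1.449) m/s.
Speed = |(1.919, 1.449)| = 2.405 m/s.

2.40 m/s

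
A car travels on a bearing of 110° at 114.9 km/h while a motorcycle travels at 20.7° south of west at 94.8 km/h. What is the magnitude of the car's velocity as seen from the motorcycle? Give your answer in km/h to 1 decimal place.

Taking east as x and north as y: car velocity = (107.971, -39.298) km/h; motorcycle velocity = (-88.680, -33.509) km/h.
Velocity of car relative to motorcycle = (107.971, -39.298) − (-88.680, -33.509) = (196.651, -5.789) km/h.
Magnitude = |(196.651, -5.789)| = 196.736 km/h.

196.7 km/h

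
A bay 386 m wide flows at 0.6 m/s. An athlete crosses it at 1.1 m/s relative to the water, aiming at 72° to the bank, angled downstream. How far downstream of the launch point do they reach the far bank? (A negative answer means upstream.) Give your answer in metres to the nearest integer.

347 m

Perpendicular speed = 1.046 m/s; crossing time = 386 / 1.046 = 368.968 s.
Net downstream speed = 0.940 m/s.
Drift = 0.940 × 368.968 = 346.800 m (downstream).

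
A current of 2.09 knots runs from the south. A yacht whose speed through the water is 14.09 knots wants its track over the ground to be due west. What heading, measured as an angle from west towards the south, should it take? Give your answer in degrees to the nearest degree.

The current pushes perpendicular to the desired track; the heading must have a component into the current equal to 2.09 knots: 14.09 sin θ = 2.09.
sin θ = 0.1483, so θ = 8.530°.

9°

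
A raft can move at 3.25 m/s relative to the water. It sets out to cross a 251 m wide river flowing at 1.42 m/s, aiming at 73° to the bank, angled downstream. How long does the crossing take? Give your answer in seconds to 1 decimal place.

80.8 s

The component of the raft's velocity perpendicular to the bank is 3.25 × sin 73° = 3.108 m/s.
Only the cross-stream component determines the crossing time; the current contributes nothing perpendicular to the bank.
Time = 251 / 3.108 = 80.760 s.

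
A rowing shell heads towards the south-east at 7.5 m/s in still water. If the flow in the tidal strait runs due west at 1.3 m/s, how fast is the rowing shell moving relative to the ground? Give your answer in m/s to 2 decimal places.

Taking east as x and north as y: velocity relative to the water = (5.303, -5.303) m/s; the water relative to ground = (-1.300, 0.000) m/s.
Velocity relative to ground = (5.303, -5.303) + (-1.300, 0.000) = (4.003, -5.303) m/s.
Speed = |(4.003, -5.303)| = 6.645 m/s.

6.64 m/s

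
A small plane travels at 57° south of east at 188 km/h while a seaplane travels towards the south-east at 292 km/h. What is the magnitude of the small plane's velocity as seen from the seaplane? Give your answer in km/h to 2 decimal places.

Taking east as x and north as y: small plane velocity = (102.392, -157.670) km/h; seaplane velocity = (206.475, -206.475) km/h.
Velocity of small plane relative to seaplane = (102.392, -157.670) − (206.475, -206.475) = (-104.083, 48.805) km/h.
Magnitude = |(-104.083, 48.805)| = 114.957 km/h.

114.96 km/h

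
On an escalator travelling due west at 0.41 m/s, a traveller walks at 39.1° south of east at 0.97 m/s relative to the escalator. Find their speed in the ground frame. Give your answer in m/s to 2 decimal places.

0.70 m/s

Taking east as x and north as y: escalator velocity = (-0.410, 0.000) m/s; traveller velocity relative to escalator = (0.753, -0.612) m/s.
Velocity relative to ground = (-0.410, 0.000) + (0.753, -0.612) = (0.343, -0.612) m/s.
Speed = |(0.343, -0.612)| = 0.701 m/s.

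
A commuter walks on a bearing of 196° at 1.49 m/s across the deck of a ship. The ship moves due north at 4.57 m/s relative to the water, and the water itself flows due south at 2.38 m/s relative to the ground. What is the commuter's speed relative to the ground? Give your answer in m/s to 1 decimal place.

In east/north components (m/s): commuter relative to ship = (-0.411, -1.432); ship relative to water = (0.000, 4.570); water relative to ground = (0.000, -2.380).
Sum = (-0.411, 0.758) m/s.
Speed = |(-0.411, 0.758)| = 0.862 m/s.

0.9 m/s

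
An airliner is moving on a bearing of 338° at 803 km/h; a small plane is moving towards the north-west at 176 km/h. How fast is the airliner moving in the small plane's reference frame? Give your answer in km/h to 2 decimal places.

644.67 km/h

Taking east as x and north as y: airliner velocity = (-300.809, 744.529) km/h; small plane velocity = (-124.451, 124.451) km/h.
Velocity of airliner relative to small plane = (-300.809, 744.529) − (-124.451, 124.451) = (-176.358, 620.078) km/h.
Magnitude = |(-176.358, 620.078)| = 644.670 km/h.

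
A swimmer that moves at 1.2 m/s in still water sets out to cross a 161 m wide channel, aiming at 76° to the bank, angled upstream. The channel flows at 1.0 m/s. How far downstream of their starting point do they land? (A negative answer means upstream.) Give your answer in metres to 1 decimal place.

98.1 m

Perpendicular speed = 1.164 m/s; crossing time = 161 / 1.164 = 138.274 s.
Net downstream speed = 0.710 m/s.
Drift = 0.710 × 138.274 = 98.132 m (downstream).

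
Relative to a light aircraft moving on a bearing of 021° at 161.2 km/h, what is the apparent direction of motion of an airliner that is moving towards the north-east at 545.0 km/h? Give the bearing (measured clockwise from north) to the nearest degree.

Taking east as x and north as y: airliner velocity = (385.373, 385.373) km/h; light aircraft velocity = (57.769, 150.493) km/h.
Velocity of airliner relative to light aircraft = (385.373, 385.373) − (57.769, 150.493) = (327.604, 234.880) km/h.
Bearing = atan2(327.60, 234.88) = 54.36° clockwise from north.

054°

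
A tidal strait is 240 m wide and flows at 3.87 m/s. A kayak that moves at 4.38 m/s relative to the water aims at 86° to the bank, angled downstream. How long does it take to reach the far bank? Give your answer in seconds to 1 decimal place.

54.9 s

The component of the kayak's velocity perpendicular to the bank is 4.38 × sin 86° = 4.369 m/s.
The current is parallel to the bank, so it does not affect the crossing time.
Time = 240 / 4.369 = 54.928 s.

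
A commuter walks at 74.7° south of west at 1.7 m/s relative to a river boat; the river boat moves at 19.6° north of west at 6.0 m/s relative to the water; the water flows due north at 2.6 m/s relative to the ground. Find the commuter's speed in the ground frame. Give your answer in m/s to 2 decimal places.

In east/north components (m/s): commuter relative to river boat = (-0.449, -1.640); river boat relative to water = (-5.652, 2.013); water relative to ground = (0.000, 2.600).
Sum = (-6.101, 2.973) m/s.
Speed = |(-6.101, 2.973)| = 6.787 m/s.

6.79 m/s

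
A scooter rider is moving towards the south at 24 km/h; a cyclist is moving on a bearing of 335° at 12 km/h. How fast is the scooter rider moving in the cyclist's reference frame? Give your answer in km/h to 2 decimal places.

35.24 km/h

Taking east as x and north as y: scooter rider velocity = (0.000, -24.000) km/h; cyclist velocity = (-5.071, 10.876) km/h.
Velocity of scooter rider relative to cyclist = (0.000, -24.000) − (-5.071, 10.876) = (5.071, -34.876) km/h.
Magnitude = |(5.071, -34.876)| = 35.242 km/h.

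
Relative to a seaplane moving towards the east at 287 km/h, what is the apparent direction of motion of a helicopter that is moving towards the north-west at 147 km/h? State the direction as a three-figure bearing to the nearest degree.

285°

Taking east as x and north as y: helicopter velocity = (-103.945, 103.945) km/h; seaplane velocity = (287.000, 0.000) km/h.
Velocity of helicopter relative to seaplane = (-103.945, 103.945) − (287.000, 0.000) = (-390.945, 103.945) km/h.
Bearing = atan2(-390.94, 103.94) = 284.89° clockwise from north.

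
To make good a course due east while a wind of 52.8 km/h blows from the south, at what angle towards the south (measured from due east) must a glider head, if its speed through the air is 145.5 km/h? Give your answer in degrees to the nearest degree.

The wind pushes perpendicular to the desired track; the heading must have a component into the wind equal to 52.8 km/h: 145.5 sin θ = 52.8.
sin θ = 0.3629, so θ = 21.278°.

21°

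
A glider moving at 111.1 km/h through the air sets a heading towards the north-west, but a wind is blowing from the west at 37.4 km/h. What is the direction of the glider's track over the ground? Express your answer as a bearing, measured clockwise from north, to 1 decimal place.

Taking east as x and north as y: velocity relative to the air = (-78.560, 78.560) km/h; the air relative to ground = (37.400, 0.000) km/h.
Velocity relative to ground = (-78.560, 78.560) + (37.400, 0.000) = (-41.160, 78.560) km/h.
Bearing = atan2(-41.16, 78.56) = 332.35° clockwise from north.

332.3°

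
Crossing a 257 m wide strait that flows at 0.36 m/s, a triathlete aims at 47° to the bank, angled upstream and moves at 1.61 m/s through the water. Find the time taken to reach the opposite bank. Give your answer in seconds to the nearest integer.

The component of the triathlete's velocity perpendicular to the bank is 1.61 × sin 47° = 1.177 m/s.
The flow acts along the bank and has no component across it.
Time = 257 / 1.177 = 218.263 s.

218 s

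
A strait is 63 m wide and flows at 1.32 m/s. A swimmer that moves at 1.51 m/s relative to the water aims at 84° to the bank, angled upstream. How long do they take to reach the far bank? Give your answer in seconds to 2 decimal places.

41.95 s

The component of the swimmer's velocity perpendicular to the bank is 1.51 × sin 84° = 1.502 m/s.
The flow acts along the bank and has no component across it.
Time = 63 / 1.502 = 41.952 s.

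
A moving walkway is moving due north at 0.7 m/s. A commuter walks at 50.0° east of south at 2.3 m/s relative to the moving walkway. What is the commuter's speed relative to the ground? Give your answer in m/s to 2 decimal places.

1.93 m/s

Taking east as x and north as y: moving walkway velocity = (0.000, 0.700) m/s; commuter velocity relative to moving walkway = (1.762, -1.478) m/s.
Velocity relative to ground = (0.000, 0.700) + (1.762, -1.478) = (1.762, -0.778) m/s.
Speed = |(1.762, -0.778)| = 1.926 m/s.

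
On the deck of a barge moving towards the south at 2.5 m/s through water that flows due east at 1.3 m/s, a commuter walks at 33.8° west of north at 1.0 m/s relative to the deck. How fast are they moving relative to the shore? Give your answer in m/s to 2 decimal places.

1.83 m/s

In east/north components (m/s): commuter relative to barge = (-0.556, 0.831); barge relative to water = (0.000, -2.500); water relative to ground = (1.300, 0.000).
Sum = (0.744, -1.669) m/s.
Speed = |(0.744, -1.669)| = 1.827 m/s.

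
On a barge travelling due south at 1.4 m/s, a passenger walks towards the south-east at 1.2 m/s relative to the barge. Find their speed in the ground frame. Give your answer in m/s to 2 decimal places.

2.40 m/s

Taking east as x and north as y: barge velocity = (0.000, -1.400) m/s; passenger velocity relative to barge = (0.849, -0.849) m/s.
Velocity relative to ground = (0.000, -1.400) + (0.849, -0.849) = (0.849, -2.249) m/s.
Speed = |(0.849, -2.249)| = 2.403 m/s.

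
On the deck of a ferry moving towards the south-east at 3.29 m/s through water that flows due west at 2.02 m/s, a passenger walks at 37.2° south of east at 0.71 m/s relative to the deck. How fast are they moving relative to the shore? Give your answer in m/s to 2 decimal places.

2.89 m/s

In east/north components (m/s): passenger relative to ferry = (0.566, -0.429); ferry relative to water = (2.326, -2.326); water relative to ground = (-2.020, 0.000).
Sum = (0.872, -2.756) m/s.
Speed = |(0.872, -2.756)| = 2.890 m/s.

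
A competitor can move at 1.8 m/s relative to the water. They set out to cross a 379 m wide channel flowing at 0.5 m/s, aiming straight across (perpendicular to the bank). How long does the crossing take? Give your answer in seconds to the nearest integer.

211 s

The component of the competitor's velocity perpendicular to the bank is 1.8 m/s.
The current is parallel to the bank, so it does not affect the crossing time.
Time = 379 / 1.800 = 210.556 s.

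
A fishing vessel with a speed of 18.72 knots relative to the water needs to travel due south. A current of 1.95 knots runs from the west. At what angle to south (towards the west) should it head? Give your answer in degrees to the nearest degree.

The current pushes perpendicular to the desired track; the heading must have a component into the current equal to 1.95 knots: 18.72 sin θ = 1.95.
sin θ = 0.1042, so θ = 5.979°.

6°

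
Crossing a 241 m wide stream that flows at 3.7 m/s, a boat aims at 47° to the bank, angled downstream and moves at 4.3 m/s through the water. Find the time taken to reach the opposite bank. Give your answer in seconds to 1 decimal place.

The component of the boat's velocity perpendicular to the bank is 4.3 × sin 47° = 3.145 m/s.
Only the cross-stream component determines the crossing time; the current contributes nothing perpendicular to the bank.
Time = 241 / 3.145 = 76.634 s.

76.6 s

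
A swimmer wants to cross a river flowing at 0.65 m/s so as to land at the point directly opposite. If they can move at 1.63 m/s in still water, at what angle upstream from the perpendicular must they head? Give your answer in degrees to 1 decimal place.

To cancel the current, the upstream component of the swimmer's velocity must equal the flow: 1.63 sin θ = 0.65.
sin θ = 0.65 / 1.63 = 0.3988.
θ = arcsin(0.3988) = 23.501°.

23.5°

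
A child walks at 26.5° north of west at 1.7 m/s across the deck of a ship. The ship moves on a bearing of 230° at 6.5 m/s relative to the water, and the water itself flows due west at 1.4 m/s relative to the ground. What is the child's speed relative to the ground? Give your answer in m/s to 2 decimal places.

In east/north components (m/s): child relative to ship = (-1.521, 0.759); ship relative to water = (-4.979, -4.178); water relative to ground = (-1.400, 0.000).
Sum = (-7.901, -3.420) m/s.
Speed = |(-7.901, -3.420)| = 8.609 m/s.

8.61 m/s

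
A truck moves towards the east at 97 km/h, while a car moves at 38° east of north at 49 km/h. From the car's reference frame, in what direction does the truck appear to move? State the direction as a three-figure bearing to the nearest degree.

Taking east as x and north as y: truck velocity = (97.000, 0.000) km/h; car velocity = (30.167, 38.613) km/h.
Velocity of truck relative to car = (97.000, 0.000) − (30.167, 38.613) = (66.833, -38.613) km/h.
Bearing = atan2(66.83, -38.61) = 120.02° clockwise from north.

120°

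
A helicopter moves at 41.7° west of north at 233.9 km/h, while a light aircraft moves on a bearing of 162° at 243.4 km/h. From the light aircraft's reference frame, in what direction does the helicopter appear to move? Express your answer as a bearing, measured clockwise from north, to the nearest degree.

330°

Taking east as x and north as y: helicopter velocity = (-155.597, 174.639) km/h; light aircraft velocity = (75.215, -231.487) km/h.
Velocity of helicopter relative to light aircraft = (-155.597, 174.639) − (75.215, -231.487) = (-230.812, 406.126) km/h.
Bearing = atan2(-230.81, 406.13) = 330.39° clockwise from north.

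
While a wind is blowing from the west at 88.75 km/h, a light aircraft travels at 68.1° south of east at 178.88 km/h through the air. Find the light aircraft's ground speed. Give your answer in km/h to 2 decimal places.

227.41 km/h

Taking east as x and north as y: velocity relative to the air = (66.720, -165.971) km/h; the air relative to ground = (88.750, 0.000) km/h.
Velocity relative to ground = (66.720, -165.971) + (88.750, 0.000) = (155.470, -165.971) km/h.
Speed = |(155.470, -165.971)| = 227.415 km/h.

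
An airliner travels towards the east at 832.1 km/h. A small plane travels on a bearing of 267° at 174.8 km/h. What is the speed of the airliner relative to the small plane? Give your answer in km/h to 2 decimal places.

1006.70 km/h

Taking east as x and north as y: airliner velocity = (832.100, 0.000) km/h; small plane velocity = (-174.560, -9.148) km/h.
Velocity of airliner relative to small plane = (832.100, 0.000) − (-174.560, -9.148) = (1006.660, 9.148) km/h.
Magnitude = |(1006.660, 9.148)| = 1006.702 km/h.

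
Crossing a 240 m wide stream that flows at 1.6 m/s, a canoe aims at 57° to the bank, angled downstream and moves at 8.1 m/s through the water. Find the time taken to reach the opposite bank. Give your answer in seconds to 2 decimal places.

35.33 s

The component of the canoe's velocity perpendicular to the bank is 8.1 × sin 57° = 6.793 m/s.
The flow acts along the bank and has no component across it.
Time = 240 / 6.793 = 35.329 s.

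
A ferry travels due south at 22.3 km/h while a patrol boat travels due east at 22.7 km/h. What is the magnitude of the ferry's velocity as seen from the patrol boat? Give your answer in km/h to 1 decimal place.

31.8 km/h

Taking east as x and north as y: ferry velocity = (0.000, -22.300) km/h; patrol boat velocity = (22.700, 0.000) km/h.
Velocity of ferry relative to patrol boat = (0.000, -22.300) − (22.700, 0.000) = (-22.700, -22.300) km/h.
Magnitude = |(-22.700, -22.300)| = 31.821 km/h.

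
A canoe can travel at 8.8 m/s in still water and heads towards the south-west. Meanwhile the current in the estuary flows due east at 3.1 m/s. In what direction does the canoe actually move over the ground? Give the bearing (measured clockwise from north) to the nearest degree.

207°

Taking east as x and north as y: velocity relative to the water = (-6.223, -6.223) m/s; the water relative to ground = (3.100, 0.000) m/s.
Velocity relative to ground = (-6.223, -6.223) + (3.100, 0.000) = (-3.123, -6.223) m/s.
Bearing = atan2(-3.12, -6.22) = 206.65° clockwise from north.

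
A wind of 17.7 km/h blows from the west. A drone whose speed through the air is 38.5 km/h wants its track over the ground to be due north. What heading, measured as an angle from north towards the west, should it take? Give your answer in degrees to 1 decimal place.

27.4°

The wind pushes perpendicular to the desired track; the heading must have a component into the wind equal to 17.7 km/h: 38.5 sin θ = 17.7.
sin θ = 0.4597, so θ = 27.370°.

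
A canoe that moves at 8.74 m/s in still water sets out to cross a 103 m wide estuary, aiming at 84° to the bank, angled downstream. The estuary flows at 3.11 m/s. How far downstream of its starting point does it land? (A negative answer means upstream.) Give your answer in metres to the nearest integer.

Perpendicular speed = 8.692 m/s; crossing time = 103 / 8.692 = 11.850 s.
Net downstream speed = 4.024 m/s.
Drift = 4.024 × 11.850 = 47.679 m (downstream).

48 m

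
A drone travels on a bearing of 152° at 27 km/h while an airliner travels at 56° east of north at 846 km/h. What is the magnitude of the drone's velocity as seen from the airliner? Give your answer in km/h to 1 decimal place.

849.2 km/h

Taking east as x and north as y: drone velocity = (12.676, -23.840) km/h; airliner velocity = (701.366, 473.077) km/h.
Velocity of drone relative to airliner = (12.676, -23.840) − (701.366, 473.077) = (-688.690, -496.917) km/h.
Magnitude = |(-688.690, -496.917)| = 849.247 km/h.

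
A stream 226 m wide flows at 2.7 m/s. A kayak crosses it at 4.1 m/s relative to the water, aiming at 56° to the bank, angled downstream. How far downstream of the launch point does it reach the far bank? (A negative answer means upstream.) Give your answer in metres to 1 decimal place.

Perpendicular speed = 3.399 m/s; crossing time = 226 / 3.399 = 66.489 s.
Net downstream speed = 4.993 m/s.
Drift = 4.993 × 66.489 = 331.959 m (downstream).

332.0 m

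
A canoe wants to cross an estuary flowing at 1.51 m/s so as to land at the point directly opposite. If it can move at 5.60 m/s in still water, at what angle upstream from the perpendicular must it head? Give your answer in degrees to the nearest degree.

16°

To cancel the current, the upstream component of the canoe's velocity must equal the flow: 5.60 sin θ = 1.51.
sin θ = 1.51 / 5.60 = 0.2696.
θ = arcsin(0.2696) = 15.643°.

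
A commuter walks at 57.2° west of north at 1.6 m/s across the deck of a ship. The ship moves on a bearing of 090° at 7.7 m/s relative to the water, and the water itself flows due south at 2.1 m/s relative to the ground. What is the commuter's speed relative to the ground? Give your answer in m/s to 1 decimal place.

6.5 m/s

In east/north components (m/s): commuter relative to ship = (-1.345, 0.867); ship relative to water = (7.700, 0.000); water relative to ground = (0.000, -2.100).
Sum = (6.355, -1.233) m/s.
Speed = |(6.355, -1.233)| = 6.474 m/s.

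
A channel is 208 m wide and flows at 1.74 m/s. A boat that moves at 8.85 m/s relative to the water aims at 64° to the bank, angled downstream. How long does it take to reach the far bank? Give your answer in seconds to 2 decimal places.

The component of the boat's velocity perpendicular to the bank is 8.85 × sin 64° = 7.954 m/s.
Only the cross-stream component determines the crossing time; the current contributes nothing perpendicular to the bank.
Time = 208 / 7.954 = 26.149 s.

26.15 s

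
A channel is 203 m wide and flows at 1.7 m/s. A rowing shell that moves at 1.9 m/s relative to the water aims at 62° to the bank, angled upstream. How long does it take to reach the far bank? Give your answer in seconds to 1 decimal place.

The component of the rowing shell's velocity perpendicular to the bank is 1.9 × sin 62° = 1.678 m/s.
The current is parallel to the bank, so it does not affect the crossing time.
Time = 203 / 1.678 = 121.006 s.

121.0 s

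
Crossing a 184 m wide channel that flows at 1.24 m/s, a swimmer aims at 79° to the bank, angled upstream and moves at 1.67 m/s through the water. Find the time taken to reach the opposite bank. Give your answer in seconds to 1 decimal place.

112.2 s

The component of the swimmer's velocity perpendicular to the bank is 1.67 × sin 79° = 1.639 m/s.
The flow acts along the bank and has no component across it.
Time = 184 / 1.639 = 112.242 s.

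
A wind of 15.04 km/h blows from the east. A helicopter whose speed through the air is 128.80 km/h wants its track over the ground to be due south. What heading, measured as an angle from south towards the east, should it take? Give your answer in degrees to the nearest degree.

7°

The wind pushes perpendicular to the desired track; the heading must have a component into the wind equal to 15.04 km/h: 128.80 sin θ = 15.04.
sin θ = 0.1168, so θ = 6.706°.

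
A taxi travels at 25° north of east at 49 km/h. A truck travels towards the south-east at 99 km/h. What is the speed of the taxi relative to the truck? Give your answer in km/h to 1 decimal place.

Taking east as x and north as y: taxi velocity = (44.409, 20.708) km/h; truck velocity = (70.004, -70.004) km/h.
Velocity of taxi relative to truck = (44.409, 20.708) − (70.004, -70.004) = (-25.594, 90.712) km/h.
Magnitude = |(-25.594, 90.712)| = 94.253 km/h.

94.3 km/h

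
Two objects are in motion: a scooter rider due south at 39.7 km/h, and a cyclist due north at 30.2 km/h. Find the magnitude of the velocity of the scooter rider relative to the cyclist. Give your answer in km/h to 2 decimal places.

Taking east as x and north as y: scooter rider velocity = (0.000, -39.700) km/h; cyclist velocity = (0.000, 30.200) km/h.
Velocity of scooter rider relative to cyclist = (0.000, -39.700) − (0.000, 30.200) = (0.000, -69.900) km/h.
Magnitude = |(0.000, -69.900)| = 69.900 km/h.

69.90 km/h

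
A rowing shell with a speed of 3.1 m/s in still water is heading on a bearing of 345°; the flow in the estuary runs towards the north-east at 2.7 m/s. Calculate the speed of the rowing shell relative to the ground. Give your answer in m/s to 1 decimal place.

5.0 m/s

Taking east as x and north as y: velocity relative to the water = (-0.802, 2.994) m/s; the water relative to ground = (1.909, 1.909) m/s.
Velocity relative to ground = (-0.802, 2.994) + (1.909, 1.909) = (1.107, 4.904) m/s.
Speed = |(1.107, 4.904)| = 5.027 m/s.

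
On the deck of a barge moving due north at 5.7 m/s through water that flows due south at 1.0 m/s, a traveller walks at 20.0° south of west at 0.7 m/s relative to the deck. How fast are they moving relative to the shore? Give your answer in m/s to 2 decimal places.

4.51 m/s

In east/north components (m/s): traveller relative to barge = (-0.658, -0.239); barge relative to water = (0.000, 5.700); water relative to ground = (0.000, -1.000).
Sum = (-0.658, 4.461) m/s.
Speed = |(-0.658, 4.461)| = 4.509 m/s.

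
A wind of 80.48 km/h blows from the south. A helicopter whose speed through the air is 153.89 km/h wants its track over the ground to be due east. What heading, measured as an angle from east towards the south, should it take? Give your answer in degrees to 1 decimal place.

The wind pushes perpendicular to the desired track; the heading must have a component into the wind equal to 80.48 km/h: 153.89 sin θ = 80.48.
sin θ = 0.5230, so θ = 31.532°.

31.5°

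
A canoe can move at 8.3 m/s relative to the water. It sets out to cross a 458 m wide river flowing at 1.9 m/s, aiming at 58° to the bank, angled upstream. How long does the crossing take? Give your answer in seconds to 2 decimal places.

The component of the canoe's velocity perpendicular to the bank is 8.3 × sin 58° = 7.039 m/s.
The current is parallel to the bank, so it does not affect the crossing time.
Time = 458 / 7.039 = 65.068 s.

65.07 s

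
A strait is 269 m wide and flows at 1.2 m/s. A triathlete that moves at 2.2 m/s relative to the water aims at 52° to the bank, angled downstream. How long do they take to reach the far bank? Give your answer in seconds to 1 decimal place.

155.2 s

The component of the triathlete's velocity perpendicular to the bank is 2.2 × sin 52° = 1.734 m/s.
The current is parallel to the bank, so it does not affect the crossing time.
Time = 269 / 1.734 = 155.166 s.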